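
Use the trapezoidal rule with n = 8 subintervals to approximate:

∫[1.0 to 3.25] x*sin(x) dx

f(x) = x*sin(x)
a = 1.0, b = 3.25, n = 8
h = (b - a)/n = 0.281250

Trapezoidal rule: (h/2)[f(x₀) + 2f(x₁) + 2f(x₂) + ... + f(xₙ)]

x_0 = 1.0000, f(x_0) = 0.841471, coefficient = 1
x_1 = 1.2812, f(x_1) = 1.227916, coefficient = 2
x_2 = 1.5625, f(x_2) = 1.562446, coefficient = 2
x_3 = 1.8438, f(x_3) = 1.775492, coefficient = 2
x_4 = 2.1250, f(x_4) = 1.806930, coefficient = 2
x_5 = 2.4062, f(x_5) = 1.614212, coefficient = 2
x_6 = 2.6875, f(x_6) = 1.178864, coefficient = 2
x_7 = 2.9688, f(x_7) = 0.510576, coefficient = 2
x_8 = 3.2500, f(x_8) = -0.351634, coefficient = 1

I ≈ (0.281250/2) × 19.842708 = 2.790381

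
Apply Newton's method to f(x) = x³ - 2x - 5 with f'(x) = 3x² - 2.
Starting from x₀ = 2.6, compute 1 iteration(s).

f(x) = x³ - 2x - 5
f'(x) = 3x² - 2
x₀ = 2.6

Newton-Raphson formula: x_{n+1} = x_n - f(x_n)/f'(x_n)

Iteration 1:
  f(2.600000) = 7.376000
  f'(2.600000) = 18.280000
  x_1 = 2.600000 - 7.376000/18.280000 = 2.196499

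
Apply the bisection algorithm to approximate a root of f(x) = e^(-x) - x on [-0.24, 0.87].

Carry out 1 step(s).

f(x) = e^(-x) - x
Initial interval: [-0.24, 0.87]

Iteration 1:
  c_1 = (-0.240000 + 0.870000)/2 = 0.315000
  f(c_1) = f(0.315000) = 0.414789
  f(a) × f(c) ≥ 0, new interval: [0.315000, 0.870000]

After 1 iteration(s), the approximation is c_1 = 0.315000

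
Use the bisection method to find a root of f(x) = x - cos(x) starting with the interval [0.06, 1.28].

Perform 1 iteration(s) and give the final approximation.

f(x) = x - cos(x)
Initial interval: [0.06, 1.28]

Iteration 1:
  c_1 = (0.060000 + 1.280000)/2 = 0.670000
  f(c_1) = f(0.670000) = -0.113822
  f(a) × f(c) ≥ 0, new interval: [0.670000, 1.280000]

After 1 iteration(s), the approximation is c_1 = 0.670000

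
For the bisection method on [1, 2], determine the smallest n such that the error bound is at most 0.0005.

We need (b-a)/2^n ≤ 0.0005
(2 - 1)/2^n ≤ 0.0005
1/2^n ≤ 0.0005
2^n ≥ 2000
n ≥ log₂(2000) = 10.97
n ≥ 11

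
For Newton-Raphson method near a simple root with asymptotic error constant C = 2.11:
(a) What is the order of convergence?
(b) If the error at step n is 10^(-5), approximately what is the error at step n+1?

(a) Newton-Raphson has quadratic (order 2) convergence near simple roots.
    This means |e_{n+1}| ≈ C|e_n|².

(b) With |e_n| = 10^(-5) and C = 2.11:
    |e_{n+1}| ≈ 2.11 × (10^(-5))² = 2.11 × 10^(-10)

(a) 2 (quadratic); (b) |e_{n+1}| ≈ 2.110e-10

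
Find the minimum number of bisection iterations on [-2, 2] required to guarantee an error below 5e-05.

We need (b-a)/2^n ≤ 5e-05
(2 - (-2))/2^n ≤ 5e-05
4/2^n ≤ 5e-05
2^n ≥ 80000
n ≥ log₂(80000) = 16.29
n ≥ 17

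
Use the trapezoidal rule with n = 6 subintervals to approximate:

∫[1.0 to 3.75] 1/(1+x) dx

f(x) = 1/(1+x)
a = 1.0, b = 3.75, n = 6
h = (b - a)/n = 0.458333

Trapezoidal rule: (h/2)[f(x₀) + 2f(x₁) + 2f(x₂) + ... + f(xₙ)]

x_0 = 1.0000, f(x_0) = 0.500000, coefficient = 1
x_1 = 1.4583, f(x_1) = 0.406780, coefficient = 2
x_2 = 1.9167, f(x_2) = 0.342857, coefficient = 2
x_3 = 2.3750, f(x_3) = 0.296296, coefficient = 2
x_4 = 2.8333, f(x_4) = 0.260870, coefficient = 2
x_5 = 3.2917, f(x_5) = 0.233010, coefficient = 2
x_6 = 3.7500, f(x_6) = 0.210526, coefficient = 1

I ≈ (0.458333/2) × 3.790151 = 0.868576
Exact value: 0.864997
Error: 0.003579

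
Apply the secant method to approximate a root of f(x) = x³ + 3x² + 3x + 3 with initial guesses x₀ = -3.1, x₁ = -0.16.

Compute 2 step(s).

f(x) = x³ + 3x² + 3x + 3
x₀ = -3.1, x₁ = -0.16

Secant formula: x_{n+1} = x_n - f(x_n)(x_n - x_{n-1})/(f(x_n) - f(x_{n-1}))

Iteration 1:
  f(-3.100000) = -7.261000
  f(-0.160000) = 2.592704
  x_2 = -0.160000 - 2.592704×(-0.160000 - (-3.100000))/(2.592704 - (-7.261000))
       = -0.933572
Iteration 2:
  f(-0.160000) = 2.592704
  f(-0.933572) = 2.000293
  x_3 = -0.933572 - 2.000293×(-0.933572 - (-0.160000))/(2.000293 - 2.592704)
       = -3.545561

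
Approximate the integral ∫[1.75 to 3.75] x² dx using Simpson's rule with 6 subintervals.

f(x) = x²
a = 1.75, b = 3.75, n = 6
h = (b - a)/n = 0.333333

Simpson's rule: (h/3)[f(x₀) + 4f(x₁) + 2f(x₂) + ... + f(xₙ)]

x_0 = 1.7500, f(x_0) = 3.062500, coefficient = 1
x_1 = 2.0833, f(x_1) = 4.340278, coefficient = 4
x_2 = 2.4167, f(x_2) = 5.840278, coefficient = 2
x_3 = 2.7500, f(x_3) = 7.562500, coefficient = 4
x_4 = 3.0833, f(x_4) = 9.506944, coefficient = 2
x_5 = 3.4167, f(x_5) = 11.673611, coefficient = 4
x_6 = 3.7500, f(x_6) = 14.062500, coefficient = 1

I ≈ (0.333333/3) × 142.125000 = 15.791667
Exact value: 15.791667
Error: 0.000000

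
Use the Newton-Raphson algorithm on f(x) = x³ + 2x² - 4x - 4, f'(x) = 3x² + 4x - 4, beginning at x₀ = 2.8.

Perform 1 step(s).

f(x) = x³ + 2x² - 4x - 4
f'(x) = 3x² + 4x - 4
x₀ = 2.8

Newton-Raphson formula: x_{n+1} = x_n - f(x_n)/f'(x_n)

Iteration 1:
  f(2.800000) = 22.432000
  f'(2.800000) = 30.720000
  x_1 = 2.800000 - 22.432000/30.720000 = 2.069792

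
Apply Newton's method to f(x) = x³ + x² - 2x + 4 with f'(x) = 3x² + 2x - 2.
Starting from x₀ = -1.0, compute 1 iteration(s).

f(x) = x³ + x² - 2x + 4
f'(x) = 3x² + 2x - 2
x₀ = -1.0

Newton-Raphson formula: x_{n+1} = x_n - f(x_n)/f'(x_n)

Iteration 1:
  f(-1.000000) = 6.000000
  f'(-1.000000) = -1.000000
  x_1 = -1.000000 - 6.000000/(-1.000000) = 5.000000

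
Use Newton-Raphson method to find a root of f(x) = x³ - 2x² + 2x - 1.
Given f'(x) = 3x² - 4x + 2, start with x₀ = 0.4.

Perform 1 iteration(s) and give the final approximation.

f(x) = x³ - 2x² + 2x - 1
f'(x) = 3x² - 4x + 2
x₀ = 0.4

Newton-Raphson formula: x_{n+1} = x_n - f(x_n)/f'(x_n)

Iteration 1:
  f(0.400000) = -0.456000
  f'(0.400000) = 0.880000
  x_1 = 0.400000 - (-0.456000)/0.880000 = 0.918182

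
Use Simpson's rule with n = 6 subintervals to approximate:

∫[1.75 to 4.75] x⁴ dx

f(x) = x⁴
a = 1.75, b = 4.75, n = 6
h = (b - a)/n = 0.500000

Simpson's rule: (h/3)[f(x₀) + 4f(x₁) + 2f(x₂) + ... + f(xₙ)]

x_0 = 1.7500, f(x_0) = 9.378906, coefficient = 1
x_1 = 2.2500, f(x_1) = 25.628906, coefficient = 4
x_2 = 2.7500, f(x_2) = 57.191406, coefficient = 2
x_3 = 3.2500, f(x_3) = 111.566406, coefficient = 4
x_4 = 3.7500, f(x_4) = 197.753906, coefficient = 2
x_5 = 4.2500, f(x_5) = 326.253906, coefficient = 4
x_6 = 4.7500, f(x_6) = 509.066406, coefficient = 1

I ≈ (0.500000/3) × 2882.132812 = 480.355469
Exact value: 480.330469
Error: 0.025000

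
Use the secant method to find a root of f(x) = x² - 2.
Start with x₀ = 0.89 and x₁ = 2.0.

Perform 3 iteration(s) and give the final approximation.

f(x) = x² - 2
x₀ = 0.89, x₁ = 2.0

Secant formula: x_{n+1} = x_n - f(x_n)(x_n - x_{n-1})/(f(x_n) - f(x_{n-1}))

Iteration 1:
  f(0.890000) = -1.207900
  f(2.000000) = 2.000000
  x_2 = 2.000000 - 2.000000×(2.000000 - 0.890000)/(2.000000 - (-1.207900))
       = 1.307958
Iteration 2:
  f(2.000000) = 2.000000
  f(1.307958) = -0.289245
  x_3 = 1.307958 - (-0.289245)×(1.307958 - 2.000000)/(-0.289245 - 2.000000)
       = 1.395397
Iteration 3:
  f(1.307958) = -0.289245
  f(1.395397) = -0.052866
  x_4 = 1.395397 - (-0.052866)×(1.395397 - 1.307958)/(-0.052866 - (-0.289245))
       = 1.414953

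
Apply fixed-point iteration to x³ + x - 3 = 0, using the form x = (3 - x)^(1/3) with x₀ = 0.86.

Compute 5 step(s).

Equation: x³ + x - 3 = 0
Fixed-point form: x = (3 - x)^(1/3)
x₀ = 0.86

x_1 = g(0.860000) = 1.288659
x_2 = g(1.288659) = 1.196131
x_3 = g(1.196131) = 1.217311
x_4 = g(1.217311) = 1.212528
x_5 = g(1.212528) = 1.213612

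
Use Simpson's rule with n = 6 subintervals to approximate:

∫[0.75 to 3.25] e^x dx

f(x) = e^x
a = 0.75, b = 3.25, n = 6
h = (b - a)/n = 0.416667

Simpson's rule: (h/3)[f(x₀) + 4f(x₁) + 2f(x₂) + ... + f(xₙ)]

x_0 = 0.7500, f(x_0) = 2.117000, coefficient = 1
x_1 = 1.1667, f(x_1) = 3.211271, coefficient = 4
x_2 = 1.5833, f(x_2) = 4.871166, coefficient = 2
x_3 = 2.0000, f(x_3) = 7.389056, coefficient = 4
x_4 = 2.4167, f(x_4) = 11.208436, coefficient = 2
x_5 = 2.8333, f(x_5) = 17.002040, coefficient = 4
x_6 = 3.2500, f(x_6) = 25.790340, coefficient = 1

I ≈ (0.416667/3) × 170.476009 = 23.677224
Exact value: 23.673340
Error: 0.003884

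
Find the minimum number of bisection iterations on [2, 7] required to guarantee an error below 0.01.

We need (b-a)/2^n ≤ 0.01
(7 - 2)/2^n ≤ 0.01
5/2^n ≤ 0.01
2^n ≥ 500
n ≥ log₂(500) = 8.97
n ≥ 9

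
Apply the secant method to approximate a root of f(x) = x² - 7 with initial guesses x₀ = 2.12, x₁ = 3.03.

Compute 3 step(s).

f(x) = x² - 7
x₀ = 2.12, x₁ = 3.03

Secant formula: x_{n+1} = x_n - f(x_n)(x_n - x_{n-1})/(f(x_n) - f(x_{n-1}))

Iteration 1:
  f(2.120000) = -2.505600
  f(3.030000) = 2.180900
  x_2 = 3.030000 - 2.180900×(3.030000 - 2.120000)/(2.180900 - (-2.505600))
       = 2.606524
Iteration 2:
  f(3.030000) = 2.180900
  f(2.606524) = -0.206031
  x_3 = 2.606524 - (-0.206031)×(2.606524 - 3.030000)/(-0.206031 - 2.180900)
       = 2.643077
Iteration 3:
  f(2.606524) = -0.206031
  f(2.643077) = -0.014143
  x_4 = 2.643077 - (-0.014143)×(2.643077 - 2.606524)/(-0.014143 - (-0.206031))
       = 2.645771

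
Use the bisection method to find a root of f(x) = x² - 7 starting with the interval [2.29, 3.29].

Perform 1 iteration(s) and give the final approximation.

f(x) = x² - 7
Initial interval: [2.29, 3.29]

Iteration 1:
  c_1 = (2.290000 + 3.290000)/2 = 2.790000
  f(c_1) = f(2.790000) = 0.784100
  f(a) × f(c) < 0, new interval: [2.290000, 2.790000]

After 1 iteration(s), the approximation is c_1 = 2.790000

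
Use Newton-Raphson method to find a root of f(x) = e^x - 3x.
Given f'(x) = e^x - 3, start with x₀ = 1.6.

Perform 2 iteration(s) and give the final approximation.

f(x) = e^x - 3x
f'(x) = e^x - 3
x₀ = 1.6

Newton-Raphson formula: x_{n+1} = x_n - f(x_n)/f'(x_n)

Iteration 1:
  f(1.600000) = 0.153032
  f'(1.600000) = 1.953032
  x_1 = 1.600000 - 0.153032/1.953032 = 1.521644
Iteration 2:
  f(1.521644) = 0.014816
  f'(1.521644) = 1.579747
  x_2 = 1.521644 - 0.014816/1.579747 = 1.512265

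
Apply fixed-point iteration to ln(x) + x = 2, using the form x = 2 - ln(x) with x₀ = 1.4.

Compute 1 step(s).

Equation: ln(x) + x = 2
Fixed-point form: x = 2 - ln(x)
x₀ = 1.4

x_1 = g(1.400000) = 1.663528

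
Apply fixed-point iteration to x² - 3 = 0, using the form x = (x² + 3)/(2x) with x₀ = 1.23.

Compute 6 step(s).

Equation: x² - 3 = 0
Fixed-point form: x = (x² + 3)/(2x)
x₀ = 1.23

x_1 = g(1.230000) = 1.834512
x_2 = g(1.834512) = 1.734912
x_3 = g(1.734912) = 1.732053
x_4 = g(1.732053) = 1.732051
x_5 = g(1.732051) = 1.732051
x_6 = g(1.732051) = 1.732051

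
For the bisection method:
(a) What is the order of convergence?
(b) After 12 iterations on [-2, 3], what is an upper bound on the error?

(a) Bisection has linear (order 1) convergence; the error is halved each step.

(b) Error bound = (b-a)/2^n = (3 - (-2))/2^{12}
    = 5/2^{12}

(a) 1 (linear); (b) error ≤ 1.22e-03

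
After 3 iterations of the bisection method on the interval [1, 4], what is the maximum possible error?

Bisection error bound: |error| ≤ (b-a)/2^n
|error| ≤ (4 - 1)/2^3 = 3/2^3
|error| ≤ 0.3750000000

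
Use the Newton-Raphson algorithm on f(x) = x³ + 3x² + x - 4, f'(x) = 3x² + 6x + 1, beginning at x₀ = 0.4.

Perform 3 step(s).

f(x) = x³ + 3x² + x - 4
f'(x) = 3x² + 6x + 1
x₀ = 0.4

Newton-Raphson formula: x_{n+1} = x_n - f(x_n)/f'(x_n)

Iteration 1:
  f(0.400000) = -3.056000
  f'(0.400000) = 3.880000
  x_1 = 0.400000 - (-3.056000)/3.880000 = 1.187629
Iteration 2:
  f(1.187629) = 3.094122
  f'(1.187629) = 12.357160
  x_2 = 1.187629 - 3.094122/12.357160 = 0.937238
Iteration 3:
  f(0.937238) = 0.395766
  f'(0.937238) = 9.258672
  x_3 = 0.937238 - 0.395766/9.258672 = 0.894492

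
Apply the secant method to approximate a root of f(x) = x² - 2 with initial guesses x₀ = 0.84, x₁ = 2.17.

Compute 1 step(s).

f(x) = x² - 2
x₀ = 0.84, x₁ = 2.17

Secant formula: x_{n+1} = x_n - f(x_n)(x_n - x_{n-1})/(f(x_n) - f(x_{n-1}))

Iteration 1:
  f(0.840000) = -1.294400
  f(2.170000) = 2.708900
  x_2 = 2.170000 - 2.708900×(2.170000 - 0.840000)/(2.708900 - (-1.294400))
       = 1.270033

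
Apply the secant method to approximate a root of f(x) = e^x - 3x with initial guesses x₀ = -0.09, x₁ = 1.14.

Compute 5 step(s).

f(x) = e^x - 3x
x₀ = -0.09, x₁ = 1.14

Secant formula: x_{n+1} = x_n - f(x_n)(x_n - x_{n-1})/(f(x_n) - f(x_{n-1}))

Iteration 1:
  f(-0.090000) = 1.183931
  f(1.140000) = -0.293232
  x_2 = 1.140000 - (-0.293232)×(1.140000 - (-0.090000))/(-0.293232 - 1.183931)
       = 0.895833
Iteration 2:
  f(1.140000) = -0.293232
  f(0.895833) = -0.238124
  x_3 = 0.895833 - (-0.238124)×(0.895833 - 1.140000)/(-0.238124 - (-0.293232))
       = -0.159221
Iteration 3:
  f(0.895833) = -0.238124
  f(-0.159221) = 1.330471
  x_4 = -0.159221 - 1.330471×(-0.159221 - 0.895833)/(1.330471 - (-0.238124))
       = 0.735668
Iteration 4:
  f(-0.159221) = 1.330471
  f(0.735668) = -0.120129
  x_5 = 0.735668 - (-0.120129)×(0.735668 - (-0.159221))/(-0.120129 - 1.330471)
       = 0.661560
Iteration 5:
  f(0.735668) = -0.120129
  f(0.661560) = -0.046867
  x_6 = 0.661560 - (-0.046867)×(0.661560 - 0.735668)/(-0.046867 - (-0.120129))
       = 0.614151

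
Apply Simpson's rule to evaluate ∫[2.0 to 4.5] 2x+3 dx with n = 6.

f(x) = 2x+3
a = 2.0, b = 4.5, n = 6
h = (b - a)/n = 0.416667

Simpson's rule: (h/3)[f(x₀) + 4f(x₁) + 2f(x₂) + ... + f(xₙ)]

x_0 = 2.0000, f(x_0) = 7.000000, coefficient = 1
x_1 = 2.4167, f(x_1) = 7.833333, coefficient = 4
x_2 = 2.8333, f(x_2) = 8.666667, coefficient = 2
x_3 = 3.2500, f(x_3) = 9.500000, coefficient = 4
x_4 = 3.6667, f(x_4) = 10.333333, coefficient = 2
x_5 = 4.0833, f(x_5) = 11.166667, coefficient = 4
x_6 = 4.5000, f(x_6) = 12.000000, coefficient = 1

I ≈ (0.416667/3) × 171.000000 = 23.750000
Exact value: 23.750000
Error: 0.000000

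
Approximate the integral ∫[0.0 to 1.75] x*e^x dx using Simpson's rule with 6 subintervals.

f(x) = x*e^x
a = 0.0, b = 1.75, n = 6
h = (b - a)/n = 0.291667

Simpson's rule: (h/3)[f(x₀) + 4f(x₁) + 2f(x₂) + ... + f(xₙ)]

x_0 = 0.0000, f(x_0) = 0.000000, coefficient = 1
x_1 = 0.2917, f(x_1) = 0.390442, coefficient = 4
x_2 = 0.5833, f(x_2) = 1.045334, coefficient = 2
x_3 = 0.8750, f(x_3) = 2.099016, coefficient = 4
x_4 = 1.1667, f(x_4) = 3.746482, coefficient = 2
x_5 = 1.4583, f(x_5) = 6.269067, coefficient = 4
x_6 = 1.7500, f(x_6) = 10.070555, coefficient = 1

I ≈ (0.291667/3) × 54.688286 = 5.316917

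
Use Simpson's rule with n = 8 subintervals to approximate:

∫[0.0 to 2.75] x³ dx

f(x) = x³
a = 0.0, b = 2.75, n = 8
h = (b - a)/n = 0.343750

Simpson's rule: (h/3)[f(x₀) + 4f(x₁) + 2f(x₂) + ... + f(xₙ)]

x_0 = 0.0000, f(x_0) = 0.000000, coefficient = 1
x_1 = 0.3438, f(x_1) = 0.040619, coefficient = 4
x_2 = 0.6875, f(x_2) = 0.324951, coefficient = 2
x_3 = 1.0312, f(x_3) = 1.096710, coefficient = 4
x_4 = 1.3750, f(x_4) = 2.599609, coefficient = 2
x_5 = 1.7188, f(x_5) = 5.077362, coefficient = 4
x_6 = 2.0625, f(x_6) = 8.773682, coefficient = 2
x_7 = 2.4062, f(x_7) = 13.932281, coefficient = 4
x_8 = 2.7500, f(x_8) = 20.796875, coefficient = 1

I ≈ (0.343750/3) × 124.781250 = 14.297852
Exact value: 14.297852
Error: 0.000000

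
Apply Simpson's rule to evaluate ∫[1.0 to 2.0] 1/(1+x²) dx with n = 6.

f(x) = 1/(1+x²)
a = 1.0, b = 2.0, n = 6
h = (b - a)/n = 0.166667

Simpson's rule: (h/3)[f(x₀) + 4f(x₁) + 2f(x₂) + ... + f(xₙ)]

x_0 = 1.0000, f(x_0) = 0.500000, coefficient = 1
x_1 = 1.1667, f(x_1) = 0.423529, coefficient = 4
x_2 = 1.3333, f(x_2) = 0.360000, coefficient = 2
x_3 = 1.5000, f(x_3) = 0.307692, coefficient = 4
x_4 = 1.6667, f(x_4) = 0.264706, coefficient = 2
x_5 = 1.8333, f(x_5) = 0.229299, coefficient = 4
x_6 = 2.0000, f(x_6) = 0.200000, coefficient = 1

I ≈ (0.166667/3) × 5.791496 = 0.321750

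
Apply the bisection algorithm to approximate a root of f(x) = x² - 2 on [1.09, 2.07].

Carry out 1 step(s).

f(x) = x² - 2
Initial interval: [1.09, 2.07]

Iteration 1:
  c_1 = (1.090000 + 2.070000)/2 = 1.580000
  f(c_1) = f(1.580000) = 0.496400
  f(a) × f(c) < 0, new interval: [1.090000, 1.580000]

After 1 iteration(s), the approximation is c_1 = 1.580000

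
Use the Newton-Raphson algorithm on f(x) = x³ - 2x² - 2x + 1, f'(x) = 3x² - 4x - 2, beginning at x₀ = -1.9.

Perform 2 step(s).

f(x) = x³ - 2x² - 2x + 1
f'(x) = 3x² - 4x - 2
x₀ = -1.9

Newton-Raphson formula: x_{n+1} = x_n - f(x_n)/f'(x_n)

Iteration 1:
  f(-1.900000) = -9.279000
  f'(-1.900000) = 16.430000
  x_1 = -1.900000 - (-9.279000)/16.430000 = -1.335240
Iteration 2:
  f(-1.335240) = -2.275809
  f'(-1.335240) = 8.689563
  x_2 = -1.335240 - (-2.275809)/8.689563 = -1.073339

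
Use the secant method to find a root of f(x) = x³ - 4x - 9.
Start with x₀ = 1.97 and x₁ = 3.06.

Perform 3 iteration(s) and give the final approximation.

f(x) = x³ - 4x - 9
x₀ = 1.97, x₁ = 3.06

Secant formula: x_{n+1} = x_n - f(x_n)(x_n - x_{n-1})/(f(x_n) - f(x_{n-1}))

Iteration 1:
  f(1.970000) = -9.234627
  f(3.060000) = 7.412616
  x_2 = 3.060000 - 7.412616×(3.060000 - 1.970000)/(7.412616 - (-9.234627))
       = 2.574649
Iteration 2:
  f(3.060000) = 7.412616
  f(2.574649) = -2.231713
  x_3 = 2.574649 - (-2.231713)×(2.574649 - 3.060000)/(-2.231713 - 7.412616)
       = 2.686960
Iteration 3:
  f(2.574649) = -2.231713
  f(2.686960) = -0.348646
  x_4 = 2.686960 - (-0.348646)×(2.686960 - 2.574649)/(-0.348646 - (-2.231713))
       = 2.707754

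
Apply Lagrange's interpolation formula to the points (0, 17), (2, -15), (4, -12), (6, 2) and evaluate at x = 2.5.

Lagrange interpolation formula:
P(x) = Σ yᵢ × Lᵢ(x)
where Lᵢ(x) = Π_{j≠i} (x - xⱼ)/(xᵢ - xⱼ)

L_0(2.5) = (2.5 - 2)/(0 - 2) × (2.5 - 4)/(0 - 4) × (2.5 - 6)/(0 - 6) = -0.054688
L_1(2.5) = (2.5 - 0)/(2 - 0) × (2.5 - 4)/(2 - 4) × (2.5 - 6)/(2 - 6) = 0.820312
L_2(2.5) = (2.5 - 0)/(4 - 0) × (2.5 - 2)/(4 - 2) × (2.5 - 6)/(4 - 6) = 0.273438
L_3(2.5) = (2.5 - 0)/(6 - 0) × (2.5 - 2)/(6 - 2) × (2.5 - 4)/(6 - 4) = -0.039062

P(2.5) = 17×L_0(2.5) + (-15)×L_1(2.5) + (-12)×L_2(2.5) + 2×L_3(2.5)
P(2.5) = -16.593750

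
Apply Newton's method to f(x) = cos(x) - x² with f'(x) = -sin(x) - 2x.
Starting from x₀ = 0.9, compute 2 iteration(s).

f(x) = cos(x) - x²
f'(x) = -sin(x) - 2x
x₀ = 0.9

Newton-Raphson formula: x_{n+1} = x_n - f(x_n)/f'(x_n)

Iteration 1:
  f(0.900000) = -0.188390
  f'(0.900000) = -2.583327
  x_1 = 0.900000 - (-0.188390)/(-2.583327) = 0.827075
Iteration 2:
  f(0.827075) = -0.007021
  f'(0.827075) = -2.390103
  x_2 = 0.827075 - (-0.007021)/(-2.390103) = 0.824137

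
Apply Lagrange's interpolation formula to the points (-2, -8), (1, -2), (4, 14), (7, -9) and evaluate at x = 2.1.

Lagrange interpolation formula:
P(x) = Σ yᵢ × Lᵢ(x)
where Lᵢ(x) = Π_{j≠i} (x - xⱼ)/(xᵢ - xⱼ)

L_0(2.1) = (2.1 - 1)/(-2 - 1) × (2.1 - 4)/(-2 - 4) × (2.1 - 7)/(-2 - 7) = -0.063216
L_1(2.1) = (2.1 - (-2))/(1 - (-2)) × (2.1 - 4)/(1 - 4) × (2.1 - 7)/(1 - 7) = 0.706870
L_2(2.1) = (2.1 - (-2))/(4 - (-2)) × (2.1 - 1)/(4 - 1) × (2.1 - 7)/(4 - 7) = 0.409241
L_3(2.1) = (2.1 - (-2))/(7 - (-2)) × (2.1 - 1)/(7 - 1) × (2.1 - 4)/(7 - 4) = -0.052895

P(2.1) = (-8)×L_0(2.1) + (-2)×L_1(2.1) + 14×L_2(2.1) + (-9)×L_3(2.1)
P(2.1) = 5.297414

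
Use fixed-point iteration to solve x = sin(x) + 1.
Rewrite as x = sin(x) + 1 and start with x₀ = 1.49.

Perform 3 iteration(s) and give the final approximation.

Equation: x = sin(x) + 1
Fixed-point form: x = sin(x) + 1
x₀ = 1.49

x_1 = g(1.490000) = 1.996738
x_2 = g(1.996738) = 1.910650
x_3 = g(1.910650) = 1.942803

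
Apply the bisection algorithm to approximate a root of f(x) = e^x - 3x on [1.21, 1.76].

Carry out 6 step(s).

f(x) = e^x - 3x
Initial interval: [1.21, 1.76]

Iteration 1:
  c_1 = (1.210000 + 1.760000)/2 = 1.485000
  f(c_1) = f(1.485000) = -0.040035
  f(a) × f(c) ≥ 0, new interval: [1.485000, 1.760000]
Iteration 2:
  c_2 = (1.485000 + 1.760000)/2 = 1.622500
  f(c_2) = f(1.622500) = 0.198239
  f(a) × f(c) < 0, new interval: [1.485000, 1.622500]
Iteration 3:
  c_3 = (1.485000 + 1.622500)/2 = 1.553750
  f(c_3) = f(1.553750) = 0.067921
  f(a) × f(c) < 0, new interval: [1.485000, 1.553750]
Iteration 4:
  c_4 = (1.485000 + 1.553750)/2 = 1.519375
  f(c_4) = f(1.519375) = 0.011243
  f(a) × f(c) < 0, new interval: [1.485000, 1.519375]
Iteration 5:
  c_5 = (1.485000 + 1.519375)/2 = 1.502187
  f(c_5) = f(1.502187) = -0.015059
  f(a) × f(c) ≥ 0, new interval: [1.502187, 1.519375]
Iteration 6:
  c_6 = (1.502187 + 1.519375)/2 = 1.510781
  f(c_6) = f(1.510781) = -0.002075
  f(a) × f(c) ≥ 0, new interval: [1.510781, 1.519375]

After 6 iteration(s), the approximation is c_6 = 1.510781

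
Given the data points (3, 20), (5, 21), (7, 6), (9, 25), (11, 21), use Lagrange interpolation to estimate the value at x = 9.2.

Lagrange interpolation formula:
P(x) = Σ yᵢ × Lᵢ(x)
where Lᵢ(x) = Π_{j≠i} (x - xⱼ)/(xᵢ - xⱼ)

L_0(9.2) = (9.2 - 5)/(3 - 5) × (9.2 - 7)/(3 - 7) × (9.2 - 9)/(3 - 9) × (9.2 - 11)/(3 - 11) = -0.008662
L_1(9.2) = (9.2 - 3)/(5 - 3) × (9.2 - 7)/(5 - 7) × (9.2 - 9)/(5 - 9) × (9.2 - 11)/(5 - 11) = 0.051150
L_2(9.2) = (9.2 - 3)/(7 - 3) × (9.2 - 5)/(7 - 5) × (9.2 - 9)/(7 - 9) × (9.2 - 11)/(7 - 11) = -0.146475
L_3(9.2) = (9.2 - 3)/(9 - 3) × (9.2 - 5)/(9 - 5) × (9.2 - 7)/(9 - 7) × (9.2 - 11)/(9 - 11) = 1.074150
L_4(9.2) = (9.2 - 3)/(11 - 3) × (9.2 - 5)/(11 - 5) × (9.2 - 7)/(11 - 7) × (9.2 - 9)/(11 - 9) = 0.029837

P(9.2) = 20×L_0(9.2) + 21×L_1(9.2) + 6×L_2(9.2) + 25×L_3(9.2) + 21×L_4(9.2)
P(9.2) = 27.502387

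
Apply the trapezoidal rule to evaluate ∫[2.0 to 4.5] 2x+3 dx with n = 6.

f(x) = 2x+3
a = 2.0, b = 4.5, n = 6
h = (b - a)/n = 0.416667

Trapezoidal rule: (h/2)[f(x₀) + 2f(x₁) + 2f(x₂) + ... + f(xₙ)]

x_0 = 2.0000, f(x_0) = 7.000000, coefficient = 1
x_1 = 2.4167, f(x_1) = 7.833333, coefficient = 2
x_2 = 2.8333, f(x_2) = 8.666667, coefficient = 2
x_3 = 3.2500, f(x_3) = 9.500000, coefficient = 2
x_4 = 3.6667, f(x_4) = 10.333333, coefficient = 2
x_5 = 4.0833, f(x_5) = 11.166667, coefficient = 2
x_6 = 4.5000, f(x_6) = 12.000000, coefficient = 1

I ≈ (0.416667/2) × 114.000000 = 23.750000
Exact value: 23.750000
Error: 0.000000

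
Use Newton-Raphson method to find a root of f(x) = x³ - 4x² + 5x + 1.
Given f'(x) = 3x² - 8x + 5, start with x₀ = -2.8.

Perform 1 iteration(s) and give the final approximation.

f(x) = x³ - 4x² + 5x + 1
f'(x) = 3x² - 8x + 5
x₀ = -2.8

Newton-Raphson formula: x_{n+1} = x_n - f(x_n)/f'(x_n)

Iteration 1:
  f(-2.800000) = -66.312000
  f'(-2.800000) = 50.920000
  x_1 = -2.800000 - (-66.312000)/50.920000 = -1.497722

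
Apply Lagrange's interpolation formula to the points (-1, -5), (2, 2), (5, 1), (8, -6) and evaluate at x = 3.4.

Lagrange interpolation formula:
P(x) = Σ yᵢ × Lᵢ(x)
where Lᵢ(x) = Π_{j≠i} (x - xⱼ)/(xᵢ - xⱼ)

L_0(3.4) = (3.4 - 2)/(-1 - 2) × (3.4 - 5)/(-1 - 5) × (3.4 - 8)/(-1 - 8) = -0.063605
L_1(3.4) = (3.4 - (-1))/(2 - (-1)) × (3.4 - 5)/(2 - 5) × (3.4 - 8)/(2 - 8) = 0.599704
L_2(3.4) = (3.4 - (-1))/(5 - (-1)) × (3.4 - 2)/(5 - 2) × (3.4 - 8)/(5 - 8) = 0.524741
L_3(3.4) = (3.4 - (-1))/(8 - (-1)) × (3.4 - 2)/(8 - 2) × (3.4 - 5)/(8 - 5) = -0.060840

P(3.4) = (-5)×L_0(3.4) + 2×L_1(3.4) + 1×L_2(3.4) + (-6)×L_3(3.4)
P(3.4) = 2.407210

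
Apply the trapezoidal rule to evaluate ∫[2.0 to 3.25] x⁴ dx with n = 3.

f(x) = x⁴
a = 2.0, b = 3.25, n = 3
h = (b - a)/n = 0.416667

Trapezoidal rule: (h/2)[f(x₀) + 2f(x₁) + 2f(x₂) + ... + f(xₙ)]

x_0 = 2.0000, f(x_0) = 16.000000, coefficient = 1
x_1 = 2.4167, f(x_1) = 34.108845, coefficient = 2
x_2 = 2.8333, f(x_2) = 64.445216, coefficient = 2
x_3 = 3.2500, f(x_3) = 111.566406, coefficient = 1

I ≈ (0.416667/2) × 324.674527 = 67.640527
Exact value: 66.118164
Error: 1.522362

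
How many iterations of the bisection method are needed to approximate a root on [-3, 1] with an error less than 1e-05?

We need (b-a)/2^n ≤ 1e-05
(1 - (-3))/2^n ≤ 1e-05
4/2^n ≤ 1e-05
2^n ≥ 400000
n ≥ log₂(400000) = 18.61
n ≥ 19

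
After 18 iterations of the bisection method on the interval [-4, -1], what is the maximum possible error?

Bisection error bound: |error| ≤ (b-a)/2^n
|error| ≤ (-1 - (-4))/2^18 = 3/2^18
|error| ≤ 0.0000114441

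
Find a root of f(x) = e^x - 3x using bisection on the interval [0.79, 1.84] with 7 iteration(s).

f(x) = e^x - 3x
Initial interval: [0.79, 1.84]

Iteration 1:
  c_1 = (0.790000 + 1.840000)/2 = 1.315000
  f(c_1) = f(1.315000) = -0.220249
  f(a) × f(c) ≥ 0, new interval: [1.315000, 1.840000]
Iteration 2:
  c_2 = (1.315000 + 1.840000)/2 = 1.577500
  f(c_2) = f(1.577500) = 0.110334
  f(a) × f(c) < 0, new interval: [1.315000, 1.577500]
Iteration 3:
  c_3 = (1.315000 + 1.577500)/2 = 1.446250
  f(c_3) = f(1.446250) = -0.091592
  f(a) × f(c) ≥ 0, new interval: [1.446250, 1.577500]
Iteration 4:
  c_4 = (1.446250 + 1.577500)/2 = 1.511875
  f(c_4) = f(1.511875) = -0.000399
  f(a) × f(c) ≥ 0, new interval: [1.511875, 1.577500]
Iteration 5:
  c_5 = (1.511875 + 1.577500)/2 = 1.544688
  f(c_5) = f(1.544688) = 0.052444
  f(a) × f(c) < 0, new interval: [1.511875, 1.544688]
Iteration 6:
  c_6 = (1.511875 + 1.544688)/2 = 1.528281
  f(c_6) = f(1.528281) = 0.025402
  f(a) × f(c) < 0, new interval: [1.511875, 1.528281]
Iteration 7:
  c_7 = (1.511875 + 1.528281)/2 = 1.520078
  f(c_7) = f(1.520078) = 0.012348
  f(a) × f(c) < 0, new interval: [1.511875, 1.520078]

After 7 iteration(s), the approximation is c_7 = 1.520078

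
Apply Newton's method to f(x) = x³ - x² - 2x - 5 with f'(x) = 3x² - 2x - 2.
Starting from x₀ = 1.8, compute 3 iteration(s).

f(x) = x³ - x² - 2x - 5
f'(x) = 3x² - 2x - 2
x₀ = 1.8

Newton-Raphson formula: x_{n+1} = x_n - f(x_n)/f'(x_n)

Iteration 1:
  f(1.800000) = -6.008000
  f'(1.800000) = 4.120000
  x_1 = 1.800000 - (-6.008000)/4.120000 = 3.258252
Iteration 2:
  f(3.258252) = 12.457575
  f'(3.258252) = 23.332122
  x_2 = 3.258252 - 12.457575/23.332122 = 2.724329
Iteration 3:
  f(2.724329) = 2.349252
  f'(2.724329) = 14.817242
  x_3 = 2.724329 - 2.349252/14.817242 = 2.565780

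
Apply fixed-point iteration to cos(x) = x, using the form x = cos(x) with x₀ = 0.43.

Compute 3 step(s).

Equation: cos(x) = x
Fixed-point form: x = cos(x)
x₀ = 0.43

x_1 = g(0.430000) = 0.908966
x_2 = g(0.908966) = 0.614562
x_3 = g(0.614562) = 0.817026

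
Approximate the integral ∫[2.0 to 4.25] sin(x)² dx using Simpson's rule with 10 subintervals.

f(x) = sin(x)²
a = 2.0, b = 4.25, n = 10
h = (b - a)/n = 0.225000

Simpson's rule: (h/3)[f(x₀) + 4f(x₁) + 2f(x₂) + ... + f(xₙ)]

x_0 = 2.0000, f(x_0) = 0.826822, coefficient = 1
x_1 = 2.2250, f(x_1) = 0.629694, coefficient = 4
x_2 = 2.4500, f(x_2) = 0.406744, coefficient = 2
x_3 = 2.6750, f(x_3) = 0.202361, coefficient = 4
x_4 = 2.9000, f(x_4) = 0.057240, coefficient = 2
x_5 = 3.1250, f(x_5) = 0.000275, coefficient = 4
x_6 = 3.3500, f(x_6) = 0.042808, coefficient = 2
x_7 = 3.5750, f(x_7) = 0.176371, coefficient = 4
x_8 = 3.8000, f(x_8) = 0.374370, coefficient = 2
x_9 = 4.0250, f(x_9) = 0.597383, coefficient = 4
x_10 = 4.2500, f(x_10) = 0.801006, coefficient = 1

I ≈ (0.225000/3) × 9.814491 = 0.736087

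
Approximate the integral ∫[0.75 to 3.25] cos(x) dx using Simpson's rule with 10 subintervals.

f(x) = cos(x)
a = 0.75, b = 3.25, n = 10
h = (b - a)/n = 0.250000

Simpson's rule: (h/3)[f(x₀) + 4f(x₁) + 2f(x₂) + ... + f(xₙ)]

x_0 = 0.7500, f(x_0) = 0.731689, coefficient = 1
x_1 = 1.0000, f(x_1) = 0.540302, coefficient = 4
x_2 = 1.2500, f(x_2) = 0.315322, coefficient = 2
x_3 = 1.5000, f(x_3) = 0.070737, coefficient = 4
x_4 = 1.7500, f(x_4) = -0.178246, coefficient = 2
x_5 = 2.0000, f(x_5) = -0.416147, coefficient = 4
x_6 = 2.2500, f(x_6) = -0.628174, coefficient = 2
x_7 = 2.5000, f(x_7) = -0.801144, coefficient = 4
x_8 = 2.7500, f(x_8) = -0.924302, coefficient = 2
x_9 = 3.0000, f(x_9) = -0.989992, coefficient = 4
x_10 = 3.2500, f(x_10) = -0.994130, coefficient = 1

I ≈ (0.250000/3) × -9.478214 = -0.789851
Exact value: -0.789834
Error: 0.000017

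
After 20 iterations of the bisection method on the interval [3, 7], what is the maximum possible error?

Bisection error bound: |error| ≤ (b-a)/2^n
|error| ≤ (7 - 3)/2^20 = 4/2^20
|error| ≤ 0.0000038147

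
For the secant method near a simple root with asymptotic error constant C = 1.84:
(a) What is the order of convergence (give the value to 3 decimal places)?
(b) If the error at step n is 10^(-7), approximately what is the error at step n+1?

(a) Secant method has superlinear convergence with order φ = (1+√5)/2 ≈ 1.618.
    This means |e_{n+1}| ≈ C|e_n|^1.618.

(b) With |e_n| = 10^(-7) and C = 1.84:
    |e_{n+1}| ≈ 1.84 × (10^(-7))^1.618 = 1.84 × 10^(-11.33)

(a) ≈ 1.618 (golden ratio); (b) |e_{n+1}| ≈ 8.681e-12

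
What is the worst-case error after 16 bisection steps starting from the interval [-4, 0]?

Bisection error bound: |error| ≤ (b-a)/2^n
|error| ≤ (0 - (-4))/2^16 = 4/2^16
|error| ≤ 0.0000610352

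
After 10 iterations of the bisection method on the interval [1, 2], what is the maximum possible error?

Bisection error bound: |error| ≤ (b-a)/2^n
|error| ≤ (2 - 1)/2^10 = 1/2^10
|error| ≤ 0.0009765625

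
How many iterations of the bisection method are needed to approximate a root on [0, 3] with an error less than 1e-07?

We need (b-a)/2^n ≤ 1e-07
(3 - 0)/2^n ≤ 1e-07
3/2^n ≤ 1e-07
2^n ≥ 30000000
n ≥ log₂(30000000) = 24.84
n ≥ 25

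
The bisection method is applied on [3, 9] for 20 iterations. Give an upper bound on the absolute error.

Bisection error bound: |error| ≤ (b-a)/2^n
|error| ≤ (9 - 3)/2^20 = 6/2^20
|error| ≤ 0.0000057220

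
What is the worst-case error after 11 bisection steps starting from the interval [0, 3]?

Bisection error bound: |error| ≤ (b-a)/2^n
|error| ≤ (3 - 0)/2^11 = 3/2^11
|error| ≤ 0.0014648438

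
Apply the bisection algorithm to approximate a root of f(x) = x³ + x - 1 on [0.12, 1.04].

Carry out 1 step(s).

f(x) = x³ + x - 1
Initial interval: [0.12, 1.04]

Iteration 1:
  c_1 = (0.120000 + 1.040000)/2 = 0.580000
  f(c_1) = f(0.580000) = -0.224888
  f(a) × f(c) ≥ 0, new interval: [0.580000, 1.040000]

After 1 iteration(s), the approximation is c_1 = 0.580000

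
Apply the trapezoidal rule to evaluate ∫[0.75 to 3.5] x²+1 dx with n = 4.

f(x) = x²+1
a = 0.75, b = 3.5, n = 4
h = (b - a)/n = 0.687500

Trapezoidal rule: (h/2)[f(x₀) + 2f(x₁) + 2f(x₂) + ... + f(xₙ)]

x_0 = 0.7500, f(x_0) = 1.562500, coefficient = 1
x_1 = 1.4375, f(x_1) = 3.066406, coefficient = 2
x_2 = 2.1250, f(x_2) = 5.515625, coefficient = 2
x_3 = 2.8125, f(x_3) = 8.910156, coefficient = 2
x_4 = 3.5000, f(x_4) = 13.250000, coefficient = 1

I ≈ (0.687500/2) × 49.796875 = 17.117676
Exact value: 16.901042
Error: 0.216634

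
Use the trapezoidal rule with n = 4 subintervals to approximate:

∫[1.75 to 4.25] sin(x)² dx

f(x) = sin(x)²
a = 1.75, b = 4.25, n = 4
h = (b - a)/n = 0.625000

Trapezoidal rule: (h/2)[f(x₀) + 2f(x₁) + 2f(x₂) + ... + f(xₙ)]

x_0 = 1.7500, f(x_0) = 0.968228, coefficient = 1
x_1 = 2.3750, f(x_1) = 0.481199, coefficient = 2
x_2 = 3.0000, f(x_2) = 0.019915, coefficient = 2
x_3 = 3.6250, f(x_3) = 0.216038, coefficient = 2
x_4 = 4.2500, f(x_4) = 0.801006, coefficient = 1

I ≈ (0.625000/2) × 3.203538 = 1.001106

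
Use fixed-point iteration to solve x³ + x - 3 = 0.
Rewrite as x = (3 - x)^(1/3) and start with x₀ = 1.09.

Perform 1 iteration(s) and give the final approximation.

Equation: x³ + x - 3 = 0
Fixed-point form: x = (3 - x)^(1/3)
x₀ = 1.09

x_1 = g(1.090000) = 1.240731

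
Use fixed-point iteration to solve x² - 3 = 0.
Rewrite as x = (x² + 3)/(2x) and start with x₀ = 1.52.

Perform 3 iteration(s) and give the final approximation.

Equation: x² - 3 = 0
Fixed-point form: x = (x² + 3)/(2x)
x₀ = 1.52

x_1 = g(1.520000) = 1.746842
x_2 = g(1.746842) = 1.732113
x_3 = g(1.732113) = 1.732051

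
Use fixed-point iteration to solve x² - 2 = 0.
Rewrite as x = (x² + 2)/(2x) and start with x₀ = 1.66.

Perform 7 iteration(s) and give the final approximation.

Equation: x² - 2 = 0
Fixed-point form: x = (x² + 2)/(2x)
x₀ = 1.66

x_1 = g(1.660000) = 1.432410
x_2 = g(1.432410) = 1.414329
x_3 = g(1.414329) = 1.414214
x_4 = g(1.414214) = 1.414214
x_5 = g(1.414214) = 1.414214
x_6 = g(1.414214) = 1.414214
x_7 = g(1.414214) = 1.414214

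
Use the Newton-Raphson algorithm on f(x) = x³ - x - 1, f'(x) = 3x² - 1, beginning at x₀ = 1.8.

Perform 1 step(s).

f(x) = x³ - x - 1
f'(x) = 3x² - 1
x₀ = 1.8

Newton-Raphson formula: x_{n+1} = x_n - f(x_n)/f'(x_n)

Iteration 1:
  f(1.800000) = 3.032000
  f'(1.800000) = 8.720000
  x_1 = 1.800000 - 3.032000/8.720000 = 1.452294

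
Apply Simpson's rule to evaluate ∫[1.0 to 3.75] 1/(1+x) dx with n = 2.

f(x) = 1/(1+x)
a = 1.0, b = 3.75, n = 2
h = (b - a)/n = 1.375000

Simpson's rule: (h/3)[f(x₀) + 4f(x₁) + 2f(x₂) + ... + f(xₙ)]

x_0 = 1.0000, f(x_0) = 0.500000, coefficient = 1
x_1 = 2.3750, f(x_1) = 0.296296, coefficient = 4
x_2 = 3.7500, f(x_2) = 0.210526, coefficient = 1

I ≈ (1.375000/3) × 1.895712 = 0.868868
Exact value: 0.864997
Error: 0.003870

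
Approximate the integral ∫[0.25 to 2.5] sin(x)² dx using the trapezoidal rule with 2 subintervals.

f(x) = sin(x)²
a = 0.25, b = 2.5, n = 2
h = (b - a)/n = 1.125000

Trapezoidal rule: (h/2)[f(x₀) + 2f(x₁) + 2f(x₂) + ... + f(xₙ)]

x_0 = 0.2500, f(x_0) = 0.061209, coefficient = 1
x_1 = 1.3750, f(x_1) = 0.962151, coefficient = 2
x_2 = 2.5000, f(x_2) = 0.358169, coefficient = 1

I ≈ (1.125000/2) × 2.343680 = 1.318320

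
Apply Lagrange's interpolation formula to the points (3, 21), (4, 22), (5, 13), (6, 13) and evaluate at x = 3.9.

Lagrange interpolation formula:
P(x) = Σ yᵢ × Lᵢ(x)
where Lᵢ(x) = Π_{j≠i} (x - xⱼ)/(xᵢ - xⱼ)

L_0(3.9) = (3.9 - 4)/(3 - 4) × (3.9 - 5)/(3 - 5) × (3.9 - 6)/(3 - 6) = 0.038500
L_1(3.9) = (3.9 - 3)/(4 - 3) × (3.9 - 5)/(4 - 5) × (3.9 - 6)/(4 - 6) = 1.039500
L_2(3.9) = (3.9 - 3)/(5 - 3) × (3.9 - 4)/(5 - 4) × (3.9 - 6)/(5 - 6) = -0.094500
L_3(3.9) = (3.9 - 3)/(6 - 3) × (3.9 - 4)/(6 - 4) × (3.9 - 5)/(6 - 5) = 0.016500

P(3.9) = 21×L_0(3.9) + 22×L_1(3.9) + 13×L_2(3.9) + 13×L_3(3.9)
P(3.9) = 22.663500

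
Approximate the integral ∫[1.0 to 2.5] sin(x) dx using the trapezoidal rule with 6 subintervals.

f(x) = sin(x)
a = 1.0, b = 2.5, n = 6
h = (b - a)/n = 0.250000

Trapezoidal rule: (h/2)[f(x₀) + 2f(x₁) + 2f(x₂) + ... + f(xₙ)]

x_0 = 1.0000, f(x_0) = 0.841471, coefficient = 1
x_1 = 1.2500, f(x_1) = 0.948985, coefficient = 2
x_2 = 1.5000, f(x_2) = 0.997495, coefficient = 2
x_3 = 1.7500, f(x_3) = 0.983986, coefficient = 2
x_4 = 2.0000, f(x_4) = 0.909297, coefficient = 2
x_5 = 2.2500, f(x_5) = 0.778073, coefficient = 2
x_6 = 2.5000, f(x_6) = 0.598472, coefficient = 1

I ≈ (0.250000/2) × 10.675615 = 1.334452
Exact value: 1.341446
Error: 0.006994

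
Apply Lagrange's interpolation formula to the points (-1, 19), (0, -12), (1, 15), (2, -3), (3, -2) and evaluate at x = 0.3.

Lagrange interpolation formula:
P(x) = Σ yᵢ × Lᵢ(x)
where Lᵢ(x) = Π_{j≠i} (x - xⱼ)/(xᵢ - xⱼ)

L_0(0.3) = (0.3 - 0)/(-1 - 0) × (0.3 - 1)/(-1 - 1) × (0.3 - 2)/(-1 - 2) × (0.3 - 3)/(-1 - 3) = -0.040163
L_1(0.3) = (0.3 - (-1))/(0 - (-1)) × (0.3 - 1)/(0 - 1) × (0.3 - 2)/(0 - 2) × (0.3 - 3)/(0 - 3) = 0.696150
L_2(0.3) = (0.3 - (-1))/(1 - (-1)) × (0.3 - 0)/(1 - 0) × (0.3 - 2)/(1 - 2) × (0.3 - 3)/(1 - 3) = 0.447525
L_3(0.3) = (0.3 - (-1))/(2 - (-1)) × (0.3 - 0)/(2 - 0) × (0.3 - 1)/(2 - 1) × (0.3 - 3)/(2 - 3) = -0.122850
L_4(0.3) = (0.3 - (-1))/(3 - (-1)) × (0.3 - 0)/(3 - 0) × (0.3 - 1)/(3 - 1) × (0.3 - 2)/(3 - 2) = 0.019338

P(0.3) = 19×L_0(0.3) + (-12)×L_1(0.3) + 15×L_2(0.3) + (-3)×L_3(0.3) + (-2)×L_4(0.3)
P(0.3) = -2.074137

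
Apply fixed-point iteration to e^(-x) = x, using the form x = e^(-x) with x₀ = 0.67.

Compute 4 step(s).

Equation: e^(-x) = x
Fixed-point form: x = e^(-x)
x₀ = 0.67

x_1 = g(0.670000) = 0.511709
x_2 = g(0.511709) = 0.599470
x_3 = g(0.599470) = 0.549102
x_4 = g(0.549102) = 0.577468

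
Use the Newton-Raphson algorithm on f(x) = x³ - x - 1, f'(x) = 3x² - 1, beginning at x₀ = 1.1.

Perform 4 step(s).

f(x) = x³ - x - 1
f'(x) = 3x² - 1
x₀ = 1.1

Newton-Raphson formula: x_{n+1} = x_n - f(x_n)/f'(x_n)

Iteration 1:
  f(1.100000) = -0.769000
  f'(1.100000) = 2.630000
  x_1 = 1.100000 - (-0.769000)/2.630000 = 1.392395
Iteration 2:
  f(1.392395) = 0.307132
  f'(1.392395) = 4.816295
  x_2 = 1.392395 - 0.307132/4.816295 = 1.328626
Iteration 3:
  f(1.328626) = 0.016727
  f'(1.328626) = 4.295742
  x_3 = 1.328626 - 0.016727/4.295742 = 1.324732
Iteration 4:
  f(1.324732) = 0.000060
  f'(1.324732) = 4.264746
  x_4 = 1.324732 - 0.000060/4.264746 = 1.324718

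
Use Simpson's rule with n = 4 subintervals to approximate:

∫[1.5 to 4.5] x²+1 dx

f(x) = x²+1
a = 1.5, b = 4.5, n = 4
h = (b - a)/n = 0.750000

Simpson's rule: (h/3)[f(x₀) + 4f(x₁) + 2f(x₂) + ... + f(xₙ)]

x_0 = 1.5000, f(x_0) = 3.250000, coefficient = 1
x_1 = 2.2500, f(x_1) = 6.062500, coefficient = 4
x_2 = 3.0000, f(x_2) = 10.000000, coefficient = 2
x_3 = 3.7500, f(x_3) = 15.062500, coefficient = 4
x_4 = 4.5000, f(x_4) = 21.250000, coefficient = 1

I ≈ (0.750000/3) × 129.000000 = 32.250000
Exact value: 32.250000
Error: 0.000000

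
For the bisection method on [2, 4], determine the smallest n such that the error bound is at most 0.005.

We need (b-a)/2^n ≤ 0.005
(4 - 2)/2^n ≤ 0.005
2/2^n ≤ 0.005
2^n ≥ 400
n ≥ log₂(400) = 8.64
n ≥ 9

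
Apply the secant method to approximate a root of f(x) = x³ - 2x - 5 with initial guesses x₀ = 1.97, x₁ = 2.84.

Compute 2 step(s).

f(x) = x³ - 2x - 5
x₀ = 1.97, x₁ = 2.84

Secant formula: x_{n+1} = x_n - f(x_n)(x_n - x_{n-1})/(f(x_n) - f(x_{n-1}))

Iteration 1:
  f(1.970000) = -1.294627
  f(2.840000) = 12.226304
  x_2 = 2.840000 - 12.226304×(2.840000 - 1.970000)/(12.226304 - (-1.294627))
       = 2.053302
Iteration 2:
  f(2.840000) = 12.226304
  f(2.053302) = -0.449778
  x_3 = 2.053302 - (-0.449778)×(2.053302 - 2.840000)/(-0.449778 - 12.226304)
       = 2.081216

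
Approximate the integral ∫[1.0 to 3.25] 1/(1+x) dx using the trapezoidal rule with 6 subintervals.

f(x) = 1/(1+x)
a = 1.0, b = 3.25, n = 6
h = (b - a)/n = 0.375000

Trapezoidal rule: (h/2)[f(x₀) + 2f(x₁) + 2f(x₂) + ... + f(xₙ)]

x_0 = 1.0000, f(x_0) = 0.500000, coefficient = 1
x_1 = 1.3750, f(x_1) = 0.421053, coefficient = 2
x_2 = 1.7500, f(x_2) = 0.363636, coefficient = 2
x_3 = 2.1250, f(x_3) = 0.320000, coefficient = 2
x_4 = 2.5000, f(x_4) = 0.285714, coefficient = 2
x_5 = 2.8750, f(x_5) = 0.258065, coefficient = 2
x_6 = 3.2500, f(x_6) = 0.235294, coefficient = 1

I ≈ (0.375000/2) × 4.032230 = 0.756043
Exact value: 0.753772
Error: 0.002271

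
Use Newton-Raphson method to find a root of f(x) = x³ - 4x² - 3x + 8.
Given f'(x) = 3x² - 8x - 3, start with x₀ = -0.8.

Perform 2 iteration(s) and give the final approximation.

f(x) = x³ - 4x² - 3x + 8
f'(x) = 3x² - 8x - 3
x₀ = -0.8

Newton-Raphson formula: x_{n+1} = x_n - f(x_n)/f'(x_n)

Iteration 1:
  f(-0.800000) = 7.328000
  f'(-0.800000) = 5.320000
  x_1 = -0.800000 - 7.328000/5.320000 = -2.177444
Iteration 2:
  f(-2.177444) = -14.756540
  f'(-2.177444) = 28.643331
  x_2 = -2.177444 - (-14.756540)/28.643331 = -1.662261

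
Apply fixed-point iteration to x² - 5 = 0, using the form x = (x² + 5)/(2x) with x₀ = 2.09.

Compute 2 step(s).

Equation: x² - 5 = 0
Fixed-point form: x = (x² + 5)/(2x)
x₀ = 2.09

x_1 = g(2.090000) = 2.241172
x_2 = g(2.241172) = 2.236074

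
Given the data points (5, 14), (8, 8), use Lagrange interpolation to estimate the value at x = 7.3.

Lagrange interpolation formula:
P(x) = Σ yᵢ × Lᵢ(x)
where Lᵢ(x) = Π_{j≠i} (x - xⱼ)/(xᵢ - xⱼ)

L_0(7.3) = (7.3 - 8)/(5 - 8) = 0.233333
L_1(7.3) = (7.3 - 5)/(8 - 5) = 0.766667

P(7.3) = 14×L_0(7.3) + 8×L_1(7.3)
P(7.3) = 9.400000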